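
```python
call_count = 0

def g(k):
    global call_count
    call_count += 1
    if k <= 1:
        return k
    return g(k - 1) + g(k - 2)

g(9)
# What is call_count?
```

Calls(k) = 1 + Calls(k-1) + Calls(k-2); Calls(0)=Calls(1)=1. For k=9 this gives 109.

Answer: 109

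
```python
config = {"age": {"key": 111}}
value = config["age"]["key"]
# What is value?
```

Trace:
`config = {"age": {"key": 111}}` → config = {'age': {'key': 111}}
`value = config["age"]["key"]` → value = 111
So value = 111

Answer: 111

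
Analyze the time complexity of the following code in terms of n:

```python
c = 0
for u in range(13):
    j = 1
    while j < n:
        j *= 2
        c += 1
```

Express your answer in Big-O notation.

Each loop level contributes: 1 × log n. Multiplying the contributions gives O(log n).

Answer: O(log n)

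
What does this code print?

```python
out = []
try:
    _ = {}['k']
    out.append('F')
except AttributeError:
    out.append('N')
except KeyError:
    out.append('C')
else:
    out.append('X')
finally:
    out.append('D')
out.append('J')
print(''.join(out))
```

Execution trace: 'C' (except KeyError) → 'D' (finally) → 'J' (after the try/except). Output: CDJ

Answer: CDJ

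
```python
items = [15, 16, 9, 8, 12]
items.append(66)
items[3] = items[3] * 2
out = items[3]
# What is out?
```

Trace:
`items = [15, 16, 9, 8, 12]` → items = [15, 16, 9, 8, 12]
`items.append(66)` → items = [15, 16, 9, 8, 12, 66]
`items[3] = items[3] * 2` → items = [15, 16, 9, 16, 12, 66]
`out = items[3]` → out = 16
So out = 16

Answer: 16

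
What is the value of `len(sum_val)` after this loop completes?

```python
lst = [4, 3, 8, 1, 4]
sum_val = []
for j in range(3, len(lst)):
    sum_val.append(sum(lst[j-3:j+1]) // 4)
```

Number of 4-element averages
`sum_val` takes the values: [] → [4] → [4, 4]
So `len(sum_val)` = 2

Answer: 2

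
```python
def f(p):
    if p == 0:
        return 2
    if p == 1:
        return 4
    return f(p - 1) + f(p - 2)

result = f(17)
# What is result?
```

Build up from base cases: f(0)=2, f(1)=4, f(2)=6, f(3)=10, f(4)=16, f(5)=26, f(6)=42, ..., f(17)=8362

Answer: 8362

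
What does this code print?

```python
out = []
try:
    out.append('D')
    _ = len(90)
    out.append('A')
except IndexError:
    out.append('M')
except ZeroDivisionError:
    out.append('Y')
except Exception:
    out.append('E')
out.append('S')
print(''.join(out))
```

Execution trace: 'D' (try body) → 'E' (except Exception) → 'S' (after the try/except). Output: DES

Answer: DES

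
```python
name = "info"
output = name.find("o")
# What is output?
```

Trace:
`name = "info"` → name = 'info'
`output = name.find("o")` → output = 3
So output = 3

Answer: 3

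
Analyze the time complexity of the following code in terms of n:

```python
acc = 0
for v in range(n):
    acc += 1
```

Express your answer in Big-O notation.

Each loop level contributes: n. Multiplying the contributions gives O(n).

Answer: O(n)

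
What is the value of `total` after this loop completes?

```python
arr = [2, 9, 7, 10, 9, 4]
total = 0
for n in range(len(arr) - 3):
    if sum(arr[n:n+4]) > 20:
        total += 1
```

Count windows with sum > 20
`total` takes the values: 0 → 1 → 2 → 3

Answer: 3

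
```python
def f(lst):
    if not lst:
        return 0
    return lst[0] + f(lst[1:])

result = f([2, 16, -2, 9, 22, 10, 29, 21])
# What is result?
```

2 + 16 + (-2) + 9 + 22 + 10 + 29 + 21 + 0 = 107

Answer: 107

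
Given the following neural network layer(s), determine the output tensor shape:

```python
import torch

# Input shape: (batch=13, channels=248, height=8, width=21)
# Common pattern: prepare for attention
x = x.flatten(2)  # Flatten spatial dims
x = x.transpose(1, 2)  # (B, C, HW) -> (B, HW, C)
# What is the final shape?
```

Input: (13, 248, 8, 21) -> after flatten(2): (13, 248, 168) -> Output: (13, 168, 248)

Answer: (13, 168, 248)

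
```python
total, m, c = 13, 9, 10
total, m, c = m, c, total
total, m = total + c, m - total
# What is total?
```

Trace:
`total, m, c = 13, 9, 10` → total = 13; m = 9; c = 10
`total, m, c = m, c, total` → total = 9; m = 10; c = 13
`total, m = total + c, m - total` → total = 22; m = 1
So total = 22

Answer: 22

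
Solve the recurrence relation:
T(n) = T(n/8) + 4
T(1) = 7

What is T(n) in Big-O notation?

Each step divides n by 8 and adds 4. After log_8(n) steps we reach T(1)=7. So T(n) = 4·log_8(n) + 7 = O(log n).

Answer: O(log n)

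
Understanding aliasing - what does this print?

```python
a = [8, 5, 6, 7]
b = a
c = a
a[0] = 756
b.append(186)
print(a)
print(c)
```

Key concept: multiple aliases.
Step by step:
`a = [8, 5, 6, 7]` → a = [8, 5, 6, 7]
`b = a` → b = [8, 5, 6, 7] (same object as a)
`c = a` → c = [8, 5, 6, 7] (same object as a, b)
`a[0] = 756` → a = [756, 5, 6, 7] (same object as b, c); b = [756, 5, 6, 7] (same object as a, c); c = [756, 5, 6, 7] (same object as a, b)
`b.append(186)` → a = [756, 5, 6, 7, 186] (same object as b, c); b = [756, 5, 6, 7, 186] (same object as a, c); c = [756, 5, 6, 7, 186] (same object as a, b)
`print(a)` → prints [756, 5, 6, 7, 186]
`print(c)` → prints [756, 5, 6, 7, 186]

Answer:
[756, 5, 6, 7, 186]
[756, 5, 6, 7, 186]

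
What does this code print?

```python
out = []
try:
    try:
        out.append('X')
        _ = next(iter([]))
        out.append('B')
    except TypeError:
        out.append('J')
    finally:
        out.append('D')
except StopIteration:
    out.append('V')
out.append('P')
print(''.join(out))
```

Execution trace: 'X' (try body) → 'D' (finally) → 'V' (outer except StopIteration) → 'P' (after the try/except). Output: XDVP

Answer: XDVP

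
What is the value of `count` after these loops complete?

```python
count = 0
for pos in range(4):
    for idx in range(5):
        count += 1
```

4 * 5 = 20
`count` takes the values: 0 → 1 → 2 → 3 → 4 → 5 → 6 → 7 → 8 → 9 → 10 → 11 → 12 → 13 → 14 → 15 → 16 → 17 → 18 → 19 → 20

Answer: 20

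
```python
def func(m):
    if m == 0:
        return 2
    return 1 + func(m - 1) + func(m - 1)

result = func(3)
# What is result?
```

func(m) = 1 + 2·func(m-1), func(0)=2. Closed form: (2+1)·2^3 - 1 = 23.

Answer: 23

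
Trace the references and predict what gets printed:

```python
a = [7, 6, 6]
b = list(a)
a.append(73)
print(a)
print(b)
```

Key concept: list() constructor creates copy.
Step by step:
`a = [7, 6, 6]` → a = [7, 6, 6]
`b = list(a)` → b = [7, 6, 6]
`a.append(73)` → a = [7, 6, 6, 73]
`print(a)` → prints [7, 6, 6, 73]
`print(b)` → prints [7, 6, 6]

Answer:
[7, 6, 6, 73]
[7, 6, 6]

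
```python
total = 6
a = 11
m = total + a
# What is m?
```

Trace:
`total = 6` → total = 6
`a = 11` → a = 11
`m = total + a` → m = 17
So m = 17

Answer: 17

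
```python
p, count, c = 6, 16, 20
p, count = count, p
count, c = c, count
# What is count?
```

Trace:
`p, count, c = 6, 16, 20` → p = 6; count = 16; c = 20
`p, count = count, p` → p = 16; count = 6
`count, c = c, count` → count = 20; c = 6
So count = 20

Answer: 20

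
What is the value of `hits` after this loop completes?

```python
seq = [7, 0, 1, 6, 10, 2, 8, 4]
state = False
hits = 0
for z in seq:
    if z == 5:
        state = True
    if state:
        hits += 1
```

Count elements after first 5 in [7, 0, 1, 6, 10, 2, 8, 4]
`hits` takes the values: 0

Answer: 0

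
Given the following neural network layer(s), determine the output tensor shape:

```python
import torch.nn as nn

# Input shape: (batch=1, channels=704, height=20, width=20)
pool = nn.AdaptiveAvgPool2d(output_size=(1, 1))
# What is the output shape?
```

Input: (1, 704, 20, 20) -> Output: (1, 704, 1, 1)

Answer: (1, 704, 1, 1)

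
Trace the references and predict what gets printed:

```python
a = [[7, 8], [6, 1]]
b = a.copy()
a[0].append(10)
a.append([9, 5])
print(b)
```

Key concept: shallow copy with nested lists.
Step by step:
`a = [[7, 8], [6, 1]]` → a = [[7, 8], [6, 1]]
`b = a.copy()` → b = [[7, 8], [6, 1]]
`a[0].append(10)` → a = [[7, 8, 10], [6, 1]]; b = [[7, 8, 10], [6, 1]]
`a.append([9, 5])` → a = [[7, 8, 10], [6, 1], [9, 5]]
`print(b)` → prints [[7, 8, 10], [6, 1]]

Answer: [[7, 8, 10], [6, 1]]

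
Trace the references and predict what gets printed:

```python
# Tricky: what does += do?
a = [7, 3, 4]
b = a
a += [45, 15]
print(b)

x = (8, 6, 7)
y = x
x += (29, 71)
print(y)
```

Key concept: += behavior differs for mutable vs immutable.
Step by step:
`a = [7, 3, 4]` → a = [7, 3, 4]
`b = a` → b = [7, 3, 4] (same object as a)
`a += [45, 15]` → a = [7, 3, 4, 45, 15] (same object as b); b = [7, 3, 4, 45, 15] (same object as a)
`print(b)` → prints [7, 3, 4, 45, 15]
`x = (8, 6, 7)` → x = (8, 6, 7)
`y = x` → y = (8, 6, 7)
`x += (29, 71)` → x = (8, 6, 7, 29, 71)
`print(y)` → prints (8, 6, 7)

Answer:
[7, 3, 4, 45, 15]
(8, 6, 7)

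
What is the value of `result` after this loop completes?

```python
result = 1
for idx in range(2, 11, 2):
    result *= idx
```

Product of even numbers 2 to 10
`result` takes the values: 1 → 2 → 8 → 48 → 384 → 3840

Answer: 3840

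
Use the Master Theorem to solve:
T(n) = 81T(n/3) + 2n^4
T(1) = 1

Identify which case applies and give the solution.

a=81, b=3, f(n)=2n^4. log_3(81) = 4. Since c=4 = 4, Case 2 applies: T(n) = Θ(n^log_b(a) · log n) = O(n^4 log n).

Answer: O(n^4 log n) - Case 2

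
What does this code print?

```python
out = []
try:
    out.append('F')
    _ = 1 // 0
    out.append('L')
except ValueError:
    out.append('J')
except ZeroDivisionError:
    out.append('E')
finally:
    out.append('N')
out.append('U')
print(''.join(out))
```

Execution trace: 'F' (try body) → 'E' (except ZeroDivisionError) → 'N' (finally) → 'U' (after the try/except). Output: FENU

Answer: FENU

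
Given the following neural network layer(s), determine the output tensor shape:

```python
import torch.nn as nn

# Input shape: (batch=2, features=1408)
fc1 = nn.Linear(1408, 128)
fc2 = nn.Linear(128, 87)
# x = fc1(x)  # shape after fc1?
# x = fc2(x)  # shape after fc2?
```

Input: (2, 1408) -> after fc1: (2, 128) -> Output: (2, 87)

Answer: (2, 87)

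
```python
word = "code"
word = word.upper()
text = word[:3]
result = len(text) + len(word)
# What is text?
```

Trace:
`word = "code"` → word = 'code'
`word = word.upper()` → word = 'CODE'
`text = word[:3]` → text = 'COD'
`result = len(text) + len(word)` → result = 7
So text = 'COD'

Answer: 'COD'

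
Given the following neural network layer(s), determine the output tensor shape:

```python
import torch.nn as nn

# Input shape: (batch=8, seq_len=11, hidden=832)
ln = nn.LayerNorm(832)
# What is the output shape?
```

Input: (8, 11, 832) -> Output: (8, 11, 832)

Answer: (8, 11, 832)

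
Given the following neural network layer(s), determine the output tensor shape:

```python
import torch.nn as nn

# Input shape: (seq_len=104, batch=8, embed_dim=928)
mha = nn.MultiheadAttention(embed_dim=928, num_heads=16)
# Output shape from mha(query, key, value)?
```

Input: (104, 8, 928) -> Output: (104, 8, 928)

Answer: (104, 8, 928)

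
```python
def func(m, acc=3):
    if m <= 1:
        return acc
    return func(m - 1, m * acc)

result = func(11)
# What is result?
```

Accumulator trace (n, acc): (11, 3) -> (10, 33) -> (9, 330) -> (8, 2970) -> (7, 23760) -> (6, 166320) -> (5, 997920) -> (4, 4989600) -> (3, 19958400) -> (2, 59875200) -> (1, 119750400) -> return 119750400

Answer: 119750400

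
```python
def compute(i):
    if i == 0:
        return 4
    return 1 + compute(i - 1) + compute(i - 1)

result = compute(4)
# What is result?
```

compute(i) = 1 + 2·compute(i-1), compute(0)=4. Closed form: (4+1)·2^4 - 1 = 79.

Answer: 79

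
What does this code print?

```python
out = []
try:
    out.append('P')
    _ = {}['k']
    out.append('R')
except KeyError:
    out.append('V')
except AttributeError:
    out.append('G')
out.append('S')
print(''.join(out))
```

Execution trace: 'P' (try body) → 'V' (except KeyError) → 'S' (after the try/except). Output: PVS

Answer: PVS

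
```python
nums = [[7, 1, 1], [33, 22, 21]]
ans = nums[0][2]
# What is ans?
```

Trace:
`nums = [[7, 1, 1], [33, 22, 21]]` → nums = [[7, 1, 1], [33, 22, 21]]
`ans = nums[0][2]` → ans = 1
So ans = 1

Answer: 1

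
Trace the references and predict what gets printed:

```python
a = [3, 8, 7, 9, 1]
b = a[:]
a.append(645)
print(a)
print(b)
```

Key concept: slice [:] creates copy.
Step by step:
`a = [3, 8, 7, 9, 1]` → a = [3, 8, 7, 9, 1]
`b = a[:]` → b = [3, 8, 7, 9, 1]
`a.append(645)` → a = [3, 8, 7, 9, 1, 645]
`print(a)` → prints [3, 8, 7, 9, 1, 645]
`print(b)` → prints [3, 8, 7, 9, 1]

Answer:
[3, 8, 7, 9, 1, 645]
[3, 8, 7, 9, 1]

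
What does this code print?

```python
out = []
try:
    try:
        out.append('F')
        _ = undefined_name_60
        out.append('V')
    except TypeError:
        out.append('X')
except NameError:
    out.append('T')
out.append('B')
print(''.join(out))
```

Execution trace: 'F' (try body) → 'T' (outer except NameError) → 'B' (after the try/except). Output: FTB

Answer: FTB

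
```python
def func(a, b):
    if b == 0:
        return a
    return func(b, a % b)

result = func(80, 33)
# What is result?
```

func(80, 33) -> func(33, 14) -> func(14, 5) -> func(5, 4) -> func(4, 1) -> func(1, 0) -> 1

Answer: 1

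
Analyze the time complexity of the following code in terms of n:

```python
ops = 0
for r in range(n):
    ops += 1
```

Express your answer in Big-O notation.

Each loop level contributes: n. Multiplying the contributions gives O(n).

Answer: O(n)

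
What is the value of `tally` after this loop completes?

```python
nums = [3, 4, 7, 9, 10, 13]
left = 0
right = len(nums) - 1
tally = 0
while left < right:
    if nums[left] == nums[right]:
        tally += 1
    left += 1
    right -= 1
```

Count matching pairs from ends
`tally` takes the values: 0

Answer: 0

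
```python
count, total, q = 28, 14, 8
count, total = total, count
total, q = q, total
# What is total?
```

Trace:
`count, total, q = 28, 14, 8` → count = 28; total = 14; q = 8
`count, total = total, count` → count = 14; total = 28
`total, q = q, total` → total = 8; q = 28
So total = 8

Answer: 8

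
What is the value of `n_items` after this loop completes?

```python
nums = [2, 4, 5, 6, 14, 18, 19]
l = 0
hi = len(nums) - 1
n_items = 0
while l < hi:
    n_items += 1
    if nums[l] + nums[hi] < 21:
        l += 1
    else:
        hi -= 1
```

Steps to find pair summing to 21
`n_items` takes the values: 0 → 1 → 2 → 3 → 4 → 5 → 6

Answer: 6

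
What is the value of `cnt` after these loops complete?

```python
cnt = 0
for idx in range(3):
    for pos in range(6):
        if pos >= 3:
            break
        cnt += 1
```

Inner breaks at 3, outer runs 3 times
`cnt` takes the values: 0 → 1 → 2 → 3 → 4 → 5 → 6 → 7 → 8 → 9

Answer: 9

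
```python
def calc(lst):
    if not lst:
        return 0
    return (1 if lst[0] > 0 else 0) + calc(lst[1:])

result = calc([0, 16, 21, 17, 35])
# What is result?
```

Count of positive elements in [0, 16, 21, 17, 35] = 4

Answer: 4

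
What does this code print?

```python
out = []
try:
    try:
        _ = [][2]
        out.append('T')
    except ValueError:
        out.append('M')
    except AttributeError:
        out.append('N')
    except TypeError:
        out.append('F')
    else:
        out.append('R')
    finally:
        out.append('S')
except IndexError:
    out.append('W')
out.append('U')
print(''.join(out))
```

Execution trace: 'S' (finally) → 'W' (outer except IndexError) → 'U' (after the try/except). Output: SWU

Answer: SWU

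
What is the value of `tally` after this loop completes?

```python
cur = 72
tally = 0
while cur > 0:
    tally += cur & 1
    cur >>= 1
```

Count set bits in 72 (binary: 0b1001000)
`tally` takes the values: 0 → 1 → 2

Answer: 2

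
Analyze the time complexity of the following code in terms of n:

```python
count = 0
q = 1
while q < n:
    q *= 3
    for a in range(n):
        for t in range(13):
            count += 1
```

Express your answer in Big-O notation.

Each loop level contributes: log n × n × 1. Multiplying the contributions gives O(n log n).

Answer: O(n log n)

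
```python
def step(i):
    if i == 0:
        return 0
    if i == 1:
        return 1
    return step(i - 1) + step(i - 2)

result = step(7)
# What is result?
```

Build up from base cases: step(0)=0, step(1)=1, step(2)=1, step(3)=2, step(4)=3, step(5)=5, step(6)=8, ..., step(7)=13

Answer: 13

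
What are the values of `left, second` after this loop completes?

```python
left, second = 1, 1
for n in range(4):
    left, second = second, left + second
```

Fibonacci: after 4 iterations
`left, second` takes the values: (1, 1) → (1, 2) → (2, 3) → (3, 5) → (5, 8)

Answer: 5, 8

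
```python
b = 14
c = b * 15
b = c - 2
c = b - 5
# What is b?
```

Trace:
`b = 14` → b = 14
`c = b * 15` → c = 210
`b = c - 2` → b = 208
`c = b - 5` → c = 203
So b = 208

Answer: 208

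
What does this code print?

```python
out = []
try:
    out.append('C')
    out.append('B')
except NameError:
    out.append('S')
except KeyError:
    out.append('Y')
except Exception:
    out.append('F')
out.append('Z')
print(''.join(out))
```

Execution trace: 'C' (try body) → 'B' (try body, no exception) → 'Z' (after the try/except). Output: CBZ

Answer: CBZ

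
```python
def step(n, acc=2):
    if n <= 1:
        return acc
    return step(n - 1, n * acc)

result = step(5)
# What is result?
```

Accumulator trace (n, acc): (5, 2) -> (4, 10) -> (3, 40) -> (2, 120) -> (1, 240) -> return 240

Answer: 240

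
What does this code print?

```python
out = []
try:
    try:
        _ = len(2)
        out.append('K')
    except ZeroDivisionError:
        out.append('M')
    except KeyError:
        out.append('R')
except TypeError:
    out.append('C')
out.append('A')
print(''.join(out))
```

Execution trace: 'C' (outer except TypeError) → 'A' (after the try/except). Output: CA

Answer: CA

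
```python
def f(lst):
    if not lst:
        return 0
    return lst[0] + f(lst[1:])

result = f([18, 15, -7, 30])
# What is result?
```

18 + 15 + (-7) + 30 + 0 = 56

Answer: 56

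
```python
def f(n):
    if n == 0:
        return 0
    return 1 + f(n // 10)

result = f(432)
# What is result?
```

Count of digits of 432: 3

Answer: 3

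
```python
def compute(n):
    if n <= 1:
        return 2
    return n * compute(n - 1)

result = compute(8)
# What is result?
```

compute(8) = 8 * 7 * 6 * 5 * 4 * 3 * 2 * 2 = 80640

Answer: 80640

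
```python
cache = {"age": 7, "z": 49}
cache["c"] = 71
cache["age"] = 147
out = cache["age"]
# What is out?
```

Trace:
`cache = {"age": 7, "z": 49}` → cache = {'age': 7, 'z': 49}
`cache["c"] = 71` → cache = {'age': 7, 'z': 49, 'c': 71}
`cache["age"] = 147` → cache = {'age': 147, 'z': 49, 'c': 71}
`out = cache["age"]` → out = 147
So out = 147

Answer: 147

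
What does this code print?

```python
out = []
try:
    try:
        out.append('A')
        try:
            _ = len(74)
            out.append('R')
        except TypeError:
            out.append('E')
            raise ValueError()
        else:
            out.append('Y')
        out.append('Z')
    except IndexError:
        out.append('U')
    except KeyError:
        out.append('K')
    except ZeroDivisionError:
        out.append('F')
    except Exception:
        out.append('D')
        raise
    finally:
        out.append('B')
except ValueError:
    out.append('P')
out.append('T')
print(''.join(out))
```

Execution trace: 'A' (try body) → 'E' (inner except TypeError) → 'D' (except Exception) → 'B' (finally) → 'P' (outer except ValueError) → 'T' (after the try/except). Output: AEDBPT

Answer: AEDBPT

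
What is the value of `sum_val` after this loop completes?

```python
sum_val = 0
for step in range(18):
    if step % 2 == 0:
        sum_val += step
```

Sum of even numbers 0 to 17
`sum_val` takes the values: 0 → 2 → 6 → 12 → 20 → 30 → 42 → 56 → 72

Answer: 72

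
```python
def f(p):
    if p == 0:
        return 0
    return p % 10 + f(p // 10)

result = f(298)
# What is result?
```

Sum of digits of 298: 8 + 9 + 2 = 19

Answer: 19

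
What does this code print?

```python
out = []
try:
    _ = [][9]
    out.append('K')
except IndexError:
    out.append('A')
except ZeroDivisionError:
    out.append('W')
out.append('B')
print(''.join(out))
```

Execution trace: 'A' (except IndexError) → 'B' (after the try/except). Output: AB

Answer: AB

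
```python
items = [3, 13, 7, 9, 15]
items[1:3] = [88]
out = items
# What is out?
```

Trace:
`items = [3, 13, 7, 9, 15]` → items = [3, 13, 7, 9, 15]
`items[1:3] = [88]` → items = [3, 88, 9, 15]
`out = items` → out = [3, 88, 9, 15]
So out = [3, 88, 9, 15]

Answer: [3, 88, 9, 15]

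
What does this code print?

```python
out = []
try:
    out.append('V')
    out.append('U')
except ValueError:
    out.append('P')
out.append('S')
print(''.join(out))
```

Execution trace: 'V' (try body) → 'U' (try body, no exception) → 'S' (after the try/except). Output: VUS

Answer: VUS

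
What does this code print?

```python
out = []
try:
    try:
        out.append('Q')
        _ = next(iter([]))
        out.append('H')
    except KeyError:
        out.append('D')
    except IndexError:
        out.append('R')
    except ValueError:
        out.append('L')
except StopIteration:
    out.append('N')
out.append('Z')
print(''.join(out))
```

Execution trace: 'Q' (try body) → 'N' (outer except StopIteration) → 'Z' (after the try/except). Output: QNZ

Answer: QNZ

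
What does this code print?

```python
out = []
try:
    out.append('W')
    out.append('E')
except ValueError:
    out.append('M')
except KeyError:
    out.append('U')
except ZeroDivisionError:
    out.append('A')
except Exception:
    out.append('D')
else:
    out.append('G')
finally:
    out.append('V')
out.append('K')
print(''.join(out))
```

Execution trace: 'W' (try body) → 'E' (try body, no exception) → 'G' (else) → 'V' (finally) → 'K' (after the try/except). Output: WEGVK

Answer: WEGVK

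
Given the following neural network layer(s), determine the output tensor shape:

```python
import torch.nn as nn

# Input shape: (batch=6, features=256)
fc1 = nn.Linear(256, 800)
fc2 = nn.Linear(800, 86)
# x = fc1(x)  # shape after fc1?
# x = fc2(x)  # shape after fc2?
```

Input: (6, 256) -> after fc1: (6, 800) -> Output: (6, 86)

Answer: (6, 86)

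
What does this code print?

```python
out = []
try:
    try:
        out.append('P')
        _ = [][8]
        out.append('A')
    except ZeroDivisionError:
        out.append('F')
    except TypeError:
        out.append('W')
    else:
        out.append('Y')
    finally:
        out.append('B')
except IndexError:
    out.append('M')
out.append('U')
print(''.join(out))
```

Execution trace: 'P' (try body) → 'B' (finally) → 'M' (outer except IndexError) → 'U' (after the try/except). Output: PBMU

Answer: PBMU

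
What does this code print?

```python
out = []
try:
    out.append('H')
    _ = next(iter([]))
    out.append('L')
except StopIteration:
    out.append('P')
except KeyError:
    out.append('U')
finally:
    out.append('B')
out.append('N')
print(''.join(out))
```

Execution trace: 'H' (try body) → 'P' (except StopIteration) → 'B' (finally) → 'N' (after the try/except). Output: HPBN

Answer: HPBN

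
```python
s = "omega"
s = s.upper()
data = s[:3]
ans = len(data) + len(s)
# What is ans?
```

Trace:
`s = "omega"` → s = 'omega'
`s = s.upper()` → s = 'OMEGA'
`data = s[:3]` → data = 'OME'
`ans = len(data) + len(s)` → ans = 8
So ans = 8

Answer: 8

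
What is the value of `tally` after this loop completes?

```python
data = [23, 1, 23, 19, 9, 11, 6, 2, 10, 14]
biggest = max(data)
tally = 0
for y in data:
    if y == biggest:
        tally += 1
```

Count of max value 23 in [23, 1, 23, 19, 9, 11, 6, 2, 10, 14]
`tally` takes the values: 0 → 1 → 2

Answer: 2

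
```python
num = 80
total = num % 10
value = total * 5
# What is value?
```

Trace:
`num = 80` → num = 80
`total = num % 10` → total = 0
`value = total * 5` → value = 0
So value = 0

Answer: 0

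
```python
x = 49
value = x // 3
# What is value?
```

Trace:
`x = 49` → x = 49
`value = x // 3` → value = 16
So value = 16

Answer: 16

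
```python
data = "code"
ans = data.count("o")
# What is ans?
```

Trace:
`data = "code"` → data = 'code'
`ans = data.count("o")` → ans = 1
So ans = 1

Answer: 1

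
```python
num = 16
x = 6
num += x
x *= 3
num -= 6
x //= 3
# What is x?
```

Trace:
`num = 16` → num = 16
`x = 6` → x = 6
`num += x` → num = 22
`x *= 3` → x = 18
`num -= 6` → num = 16
`x //= 3` → x = 6
So x = 6

Answer: 6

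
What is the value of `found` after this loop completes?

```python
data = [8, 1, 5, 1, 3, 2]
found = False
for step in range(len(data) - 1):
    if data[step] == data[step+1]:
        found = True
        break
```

Check consecutive duplicates in [8, 1, 5, 1, 3, 2]
`found` takes the values: False

Answer: False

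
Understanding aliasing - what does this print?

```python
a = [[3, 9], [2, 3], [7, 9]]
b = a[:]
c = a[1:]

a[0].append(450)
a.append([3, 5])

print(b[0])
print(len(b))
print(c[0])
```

Key concept: slice with nested mutation.
Step by step:
`a = [[3, 9], [2, 3], [7, 9]]` → a = [[3, 9], [2, 3], [7, 9]]
`b = a[:]` → b = [[3, 9], [2, 3], [7, 9]]
`c = a[1:]` → c = [[2, 3], [7, 9]]
`a[0].append(450)` → a = [[3, 9, 450], [2, 3], [7, 9]]; b = [[3, 9, 450], [2, 3], [7, 9]]
`a.append([3, 5])` → a = [[3, 9, 450], [2, 3], [7, 9], [3, 5]]
`print(b[0])` → prints [3, 9, 450]
`print(len(b))` → prints 3
`print(c[0])` → prints [2, 3]

Answer:
[3, 9, 450]
3
[2, 3]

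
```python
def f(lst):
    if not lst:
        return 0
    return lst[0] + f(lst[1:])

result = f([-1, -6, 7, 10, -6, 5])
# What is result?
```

(-1) + (-6) + 7 + 10 + (-6) + 5 + 0 = 9

Answer: 9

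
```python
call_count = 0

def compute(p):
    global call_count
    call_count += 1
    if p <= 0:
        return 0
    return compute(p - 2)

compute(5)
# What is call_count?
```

Linear recursion stepping by 2: 4 calls from p=5 down to ≤0.

Answer: 4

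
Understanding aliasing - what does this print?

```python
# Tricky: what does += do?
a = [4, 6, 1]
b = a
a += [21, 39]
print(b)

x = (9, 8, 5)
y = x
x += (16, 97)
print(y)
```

Key concept: += behavior differs for mutable vs immutable.
Step by step:
`a = [4, 6, 1]` → a = [4, 6, 1]
`b = a` → b = [4, 6, 1] (same object as a)
`a += [21, 39]` → a = [4, 6, 1, 21, 39] (same object as b); b = [4, 6, 1, 21, 39] (same object as a)
`print(b)` → prints [4, 6, 1, 21, 39]
`x = (9, 8, 5)` → x = (9, 8, 5)
`y = x` → y = (9, 8, 5)
`x += (16, 97)` → x = (9, 8, 5, 16, 97)
`print(y)` → prints (9, 8, 5)

Answer:
[4, 6, 1, 21, 39]
(9, 8, 5)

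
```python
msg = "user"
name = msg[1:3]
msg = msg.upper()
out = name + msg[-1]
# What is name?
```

Trace:
`msg = "user"` → msg = 'user'
`name = msg[1:3]` → name = 'se'
`msg = msg.upper()` → msg = 'USER'
`out = name + msg[-1]` → out = 'seR'
So name = 'se'

Answer: 'se'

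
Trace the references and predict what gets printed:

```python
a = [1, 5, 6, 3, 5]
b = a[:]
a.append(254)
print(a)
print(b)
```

Key concept: slice [:] creates copy.
Step by step:
`a = [1, 5, 6, 3, 5]` → a = [1, 5, 6, 3, 5]
`b = a[:]` → b = [1, 5, 6, 3, 5]
`a.append(254)` → a = [1, 5, 6, 3, 5, 254]
`print(a)` → prints [1, 5, 6, 3, 5, 254]
`print(b)` → prints [1, 5, 6, 3, 5]

Answer:
[1, 5, 6, 3, 5, 254]
[1, 5, 6, 3, 5]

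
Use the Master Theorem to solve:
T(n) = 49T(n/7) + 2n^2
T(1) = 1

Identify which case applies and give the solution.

a=49, b=7, f(n)=2n^2. log_7(49) = 2. Since c=2 = 2, Case 2 applies: T(n) = Θ(n^log_b(a) · log n) = O(n^2 log n).

Answer: O(n^2 log n) - Case 2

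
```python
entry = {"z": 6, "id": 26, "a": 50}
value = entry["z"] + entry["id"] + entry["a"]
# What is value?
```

Trace:
`entry = {"z": 6, "id": 26, "a": 50}` → entry = {'z': 6, 'id': 26, 'a': 50}
`value = entry["z"] + entry["id"] + entry["a"]` → value = 82
So value = 82

Answer: 82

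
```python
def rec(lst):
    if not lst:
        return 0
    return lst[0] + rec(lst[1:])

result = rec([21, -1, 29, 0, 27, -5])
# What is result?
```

21 + (-1) + 29 + 0 + 27 + (-5) + 0 = 71

Answer: 71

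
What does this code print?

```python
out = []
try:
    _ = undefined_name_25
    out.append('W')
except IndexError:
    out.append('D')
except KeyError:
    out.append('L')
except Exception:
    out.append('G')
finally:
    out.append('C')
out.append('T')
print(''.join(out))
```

Execution trace: 'G' (except Exception) → 'C' (finally) → 'T' (after the try/except). Output: GCT

Answer: GCT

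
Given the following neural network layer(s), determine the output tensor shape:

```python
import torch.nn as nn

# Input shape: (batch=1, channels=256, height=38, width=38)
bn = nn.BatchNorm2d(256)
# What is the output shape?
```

Input: (1, 256, 38, 38) -> Output: (1, 256, 38, 38)

Answer: (1, 256, 38, 38)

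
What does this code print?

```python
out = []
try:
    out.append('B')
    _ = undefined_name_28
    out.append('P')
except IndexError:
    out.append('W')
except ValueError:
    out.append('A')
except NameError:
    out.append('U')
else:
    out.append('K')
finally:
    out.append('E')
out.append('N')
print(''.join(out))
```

Execution trace: 'B' (try body) → 'U' (except NameError) → 'E' (finally) → 'N' (after the try/except). Output: BUEN

Answer: BUEN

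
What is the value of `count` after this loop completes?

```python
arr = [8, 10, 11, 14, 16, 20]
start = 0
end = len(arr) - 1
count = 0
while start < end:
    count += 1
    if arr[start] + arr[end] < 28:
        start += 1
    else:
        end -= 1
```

Steps to find pair summing to 28
`count` takes the values: 0 → 1 → 2 → 3 → 4 → 5

Answer: 5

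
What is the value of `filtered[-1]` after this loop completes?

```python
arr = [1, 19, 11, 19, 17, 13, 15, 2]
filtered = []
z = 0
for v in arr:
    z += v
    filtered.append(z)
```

Cumulative sum ends at 97
`filtered` takes the values: [] → [1] → [1, 20] → [1, 20, 31] → [1, 20, 31, 50] → [1, 20, 31, 50, 67] → [1, 20, 31, 50, 67, 80] → [1, 20, 31, 50, 67, 80, 95] → [1, 20, 31, 50, 67, 80, 95, 97]
So `filtered[-1]` = 97

Answer: 97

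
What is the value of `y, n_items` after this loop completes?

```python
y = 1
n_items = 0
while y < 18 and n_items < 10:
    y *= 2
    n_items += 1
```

Double until >= 18 or 10 iterations
`y, n_items` takes the values: (1, 0) → (2, 0) → (2, 1) → (4, 1) → (4, 2) → (8, 2) → (8, 3) → (16, 3) → (16, 4) → (32, 4) → (32, 5)

Answer: 32, 5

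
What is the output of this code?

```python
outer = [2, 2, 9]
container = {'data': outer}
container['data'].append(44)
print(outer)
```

Key concept: dict holds reference to list.
Step by step:
`outer = [2, 2, 9]` → outer = [2, 2, 9]
`container = {'data': outer}` → container = {'data': [2, 2, 9]}
`container['data'].append(44)` → outer = [2, 2, 9, 44]; container = {'data': [2, 2, 9, 44]}
`print(outer)` → prints [2, 2, 9, 44]

Answer: [2, 2, 9, 44]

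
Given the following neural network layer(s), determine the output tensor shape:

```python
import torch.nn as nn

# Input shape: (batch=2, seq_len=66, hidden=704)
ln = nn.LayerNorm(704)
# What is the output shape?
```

Input: (2, 66, 704) -> Output: (2, 66, 704)

Answer: (2, 66, 704)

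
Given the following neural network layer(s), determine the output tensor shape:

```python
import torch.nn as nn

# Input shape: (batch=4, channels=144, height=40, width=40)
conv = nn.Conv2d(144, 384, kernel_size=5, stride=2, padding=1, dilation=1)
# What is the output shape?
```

Input: (4, 144, 40, 40) -> Output: (4, 384, 19, 19)

Answer: (4, 384, 19, 19)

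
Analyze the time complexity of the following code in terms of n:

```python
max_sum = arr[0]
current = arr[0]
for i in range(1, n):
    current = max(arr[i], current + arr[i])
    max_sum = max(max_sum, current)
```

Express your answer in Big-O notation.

This is Kadane's algorithm for maximum subarray. Time complexity: O(n).

Answer: O(n)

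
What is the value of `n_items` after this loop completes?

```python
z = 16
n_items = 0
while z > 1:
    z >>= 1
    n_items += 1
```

Count right shifts until 1
`n_items` takes the values: 0 → 1 → 2 → 3 → 4

Answer: 4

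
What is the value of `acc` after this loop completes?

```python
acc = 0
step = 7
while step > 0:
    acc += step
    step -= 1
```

Sum 7 down to 1
`acc` takes the values: 0 → 7 → 13 → 18 → 22 → 25 → 27 → 28

Answer: 28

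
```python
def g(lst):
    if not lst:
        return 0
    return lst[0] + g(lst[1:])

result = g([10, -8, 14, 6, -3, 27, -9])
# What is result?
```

10 + (-8) + 14 + 6 + (-3) + 27 + (-9) + 0 = 37

Answer: 37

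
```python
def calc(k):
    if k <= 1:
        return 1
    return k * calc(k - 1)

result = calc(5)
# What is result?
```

calc(5) = 5 * 4 * 3 * 2 * 1 = 120

Answer: 120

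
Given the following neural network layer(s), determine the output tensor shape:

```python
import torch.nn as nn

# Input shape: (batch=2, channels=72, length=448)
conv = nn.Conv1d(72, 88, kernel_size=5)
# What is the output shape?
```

Input: (2, 72, 448) -> Output: (2, 88, 444)

Answer: (2, 88, 444)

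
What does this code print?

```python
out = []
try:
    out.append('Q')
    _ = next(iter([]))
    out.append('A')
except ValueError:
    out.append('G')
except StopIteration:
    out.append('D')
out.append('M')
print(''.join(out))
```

Execution trace: 'Q' (try body) → 'D' (except StopIteration) → 'M' (after the try/except). Output: QDM

Answer: QDM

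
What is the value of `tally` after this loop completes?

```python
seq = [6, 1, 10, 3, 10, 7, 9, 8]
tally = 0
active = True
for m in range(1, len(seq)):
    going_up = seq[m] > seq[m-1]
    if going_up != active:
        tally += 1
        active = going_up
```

Count direction changes in [6, 1, 10, 3, 10, 7, 9, 8]
`tally` takes the values: 0 → 1 → 2 → 3 → 4 → 5 → 6 → 7

Answer: 7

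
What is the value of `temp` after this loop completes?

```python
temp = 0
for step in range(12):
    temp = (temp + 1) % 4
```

Increment mod 4, 12 times = 0
`temp` takes the values: 0 → 1 → 2 → 3 → 0 → 1 → 2 → 3 → 0 → 1 → 2 → 3 → 0

Answer: 0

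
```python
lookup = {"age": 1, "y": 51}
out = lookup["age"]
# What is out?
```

Trace:
`lookup = {"age": 1, "y": 51}` → lookup = {'age': 1, 'y': 51}
`out = lookup["age"]` → out = 1
So out = 1

Answer: 1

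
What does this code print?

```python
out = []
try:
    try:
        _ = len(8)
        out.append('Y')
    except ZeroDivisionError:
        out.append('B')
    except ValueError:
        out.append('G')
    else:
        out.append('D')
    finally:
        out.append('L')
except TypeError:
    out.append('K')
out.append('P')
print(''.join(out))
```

Execution trace: 'L' (finally) → 'K' (outer except TypeError) → 'P' (after the try/except). Output: LKP

Answer: LKP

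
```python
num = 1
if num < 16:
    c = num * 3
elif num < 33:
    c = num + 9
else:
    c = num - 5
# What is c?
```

Trace:
`num = 1` → num = 1
`if num < 16: ...` → num < 16 is True → c = 3
So c = 3

Answer: 3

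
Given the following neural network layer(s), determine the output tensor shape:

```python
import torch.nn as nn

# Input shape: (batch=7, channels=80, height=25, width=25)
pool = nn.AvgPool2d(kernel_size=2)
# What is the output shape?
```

Input: (7, 80, 25, 25) -> Output: (7, 80, 12, 12)

Answer: (7, 80, 12, 12)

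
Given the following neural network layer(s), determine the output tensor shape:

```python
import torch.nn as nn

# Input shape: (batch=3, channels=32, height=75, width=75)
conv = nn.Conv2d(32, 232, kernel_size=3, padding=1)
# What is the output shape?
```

Input: (3, 32, 75, 75) -> Output: (3, 232, 75, 75)

Answer: (3, 232, 75, 75)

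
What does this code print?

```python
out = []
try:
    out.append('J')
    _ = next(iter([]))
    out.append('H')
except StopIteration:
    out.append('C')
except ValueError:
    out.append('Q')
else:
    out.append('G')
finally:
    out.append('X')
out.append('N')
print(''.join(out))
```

Execution trace: 'J' (try body) → 'C' (except StopIteration) → 'X' (finally) → 'N' (after the try/except). Output: JCXN

Answer: JCXN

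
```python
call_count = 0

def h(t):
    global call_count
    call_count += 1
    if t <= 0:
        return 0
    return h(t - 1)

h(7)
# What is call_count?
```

Linear recursion stepping by 1: 8 calls from t=7 down to ≤0.

Answer: 8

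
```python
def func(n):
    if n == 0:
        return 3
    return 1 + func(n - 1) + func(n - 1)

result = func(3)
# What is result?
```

func(n) = 1 + 2·func(n-1), func(0)=3. Closed form: (3+1)·2^3 - 1 = 31.

Answer: 31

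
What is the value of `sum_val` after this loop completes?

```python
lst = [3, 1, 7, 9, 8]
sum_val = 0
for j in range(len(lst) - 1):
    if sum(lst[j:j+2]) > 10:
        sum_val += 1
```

Count windows with sum > 10
`sum_val` takes the values: 0 → 1 → 2

Answer: 2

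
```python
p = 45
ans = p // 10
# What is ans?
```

Trace:
`p = 45` → p = 45
`ans = p // 10` → ans = 4
So ans = 4

Answer: 4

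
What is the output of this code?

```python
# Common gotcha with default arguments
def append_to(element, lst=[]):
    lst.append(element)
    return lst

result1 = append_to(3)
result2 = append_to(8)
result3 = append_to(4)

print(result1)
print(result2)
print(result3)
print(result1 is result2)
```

Key concept: mutable default argument gotcha.
Step by step:
`result1 = append_to(3)` → result1 = [3]
`result2 = append_to(8)` → result1 = [3, 8] (same object as result2); result2 = [3, 8] (same object as result1)
`result3 = append_to(4)` → result1 = [3, 8, 4] (same object as result2, result3); result2 = [3, 8, 4] (same object as result1, result3); result3 = [3, 8, 4] (same object as result1, result2)
`print(result1)` → prints [3, 8, 4]
`print(result2)` → prints [3, 8, 4]
`print(result3)` → prints [3, 8, 4]
`print(result1 is result2)` → prints True

Answer:
[3, 8, 4]
[3, 8, 4]
[3, 8, 4]
True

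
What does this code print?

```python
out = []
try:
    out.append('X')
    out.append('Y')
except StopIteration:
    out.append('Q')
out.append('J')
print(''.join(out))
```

Execution trace: 'X' (try body) → 'Y' (try body, no exception) → 'J' (after the try/except). Output: XYJ

Answer: XYJ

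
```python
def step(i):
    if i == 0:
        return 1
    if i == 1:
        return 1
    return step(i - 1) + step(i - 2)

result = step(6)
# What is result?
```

Build up from base cases: step(0)=1, step(1)=1, step(2)=2, step(3)=3, step(4)=5, step(5)=8, step(6)=13

Answer: 13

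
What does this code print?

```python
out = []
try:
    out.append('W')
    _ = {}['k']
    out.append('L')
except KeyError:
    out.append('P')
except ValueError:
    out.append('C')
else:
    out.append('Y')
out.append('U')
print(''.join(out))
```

Execution trace: 'W' (try body) → 'P' (except KeyError) → 'U' (after the try/except). Output: WPU

Answer: WPU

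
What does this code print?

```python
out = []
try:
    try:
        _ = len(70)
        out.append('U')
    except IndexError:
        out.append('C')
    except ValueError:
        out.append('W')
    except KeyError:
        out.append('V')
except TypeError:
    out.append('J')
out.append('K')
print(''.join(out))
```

Execution trace: 'J' (outer except TypeError) → 'K' (after the try/except). Output: JK

Answer: JK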